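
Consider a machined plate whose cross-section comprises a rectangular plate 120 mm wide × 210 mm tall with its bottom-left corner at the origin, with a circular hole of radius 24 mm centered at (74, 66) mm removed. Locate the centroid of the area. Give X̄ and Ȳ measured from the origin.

X̄ = 58.92 mm, Ȳ = 108.02 mm

plate: A = 120 × 210 = 25200.00, centroid at (60.00, 105.00).
hole: A = −π·24² = -1809.56, centroid at (74.00, 66.00).
ΣA = 23390.44 mm²
ΣAX̄ = (25200.00)(60.00) + (-1809.56)(74.00) = 1378092.75 mm³
ΣAȲ = (25200.00)(105.00) + (-1809.56)(66.00) = 2526569.21 mm³
X̄ = 1378092.75 / 23390.44 = 58.92 mm
Ȳ = 2526569.21 / 23390.44 = 108.02 mm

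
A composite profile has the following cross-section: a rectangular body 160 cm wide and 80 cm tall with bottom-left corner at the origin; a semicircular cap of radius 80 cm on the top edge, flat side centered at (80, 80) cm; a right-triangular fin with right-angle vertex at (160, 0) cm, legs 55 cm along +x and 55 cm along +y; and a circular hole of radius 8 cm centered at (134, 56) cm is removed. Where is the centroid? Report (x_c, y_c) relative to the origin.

x_c = 85.71 cm, y_c = 69.28 cm

rectangular body: A = 160 × 80 = 12800.00, centroid at (80.00, 40.00).
semicircular top: A = ½π·80² = 10053.10, centroid at (80.00, 113.95).
triangular fin: A = ½·55·55 = 1512.50, centroid at (178.33, 18.33).
hole: A = −π·8² = -201.06, centroid at (134.00, 56.00).
ΣA = 24164.53 cm²
ΣAx_c = (12800.00)(80.00) + (10053.10)(80.00) + (1512.50)(178.33) + (-201.06)(134.00) = 2071034.59 cm³
ΣAy_c = (12800.00)(40.00) + (10053.10)(113.95) + (1512.50)(18.33) + (-201.06)(56.00) = 1674050.75 cm³
x_c = 2071034.59 / 24164.53 = 85.71 cm
y_c = 1674050.75 / 24164.53 = 69.28 cm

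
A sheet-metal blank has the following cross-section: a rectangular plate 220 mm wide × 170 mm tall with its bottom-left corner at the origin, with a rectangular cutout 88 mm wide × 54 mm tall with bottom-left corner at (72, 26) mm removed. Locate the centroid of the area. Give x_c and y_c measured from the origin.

x_c = 109.13 mm, y_c = 89.66 mm

plate: A = 220 × 170 = 37400.00, centroid at (110.00, 85.00).
hole: A = −(88 × 54) = -4752.00, centroid at (116.00, 53.00).
ΣA = 32648.00 mm², ΣAx_c = 3562768.00 mm³, ΣAy_c = 2927144.00 mm³.
x_c = 3562768.00/32648.00 = 109.13 mm; y_c = 2927144.00/32648.00 = 89.66 mm.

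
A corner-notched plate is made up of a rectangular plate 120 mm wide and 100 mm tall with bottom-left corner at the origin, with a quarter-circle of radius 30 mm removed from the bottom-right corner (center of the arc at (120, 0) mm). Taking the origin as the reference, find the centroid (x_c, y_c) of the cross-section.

x_c = 57.04 mm, y_c = 52.33 mm

Part | A | x̄ᵢ | ȳᵢ | A·x̄ᵢ | A·ȳᵢ
plate | 12000.00 | 60.00 | 50.00 | 720000.00 | 600000.00
removed quarter-circle | -706.86 | 107.27 | 12.73 | -75823.00 | -9000.00
Σ | 11293.14 |  |  | 644177.00 | 591000.00
x_c = 644177.00 / 11293.14 = 57.04 mm
y_c = 591000.00 / 11293.14 = 52.33 mm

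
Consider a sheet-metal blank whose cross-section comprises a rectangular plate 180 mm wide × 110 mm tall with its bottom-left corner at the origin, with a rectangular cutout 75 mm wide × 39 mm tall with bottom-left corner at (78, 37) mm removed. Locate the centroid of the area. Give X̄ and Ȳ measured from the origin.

plate: A = 180 × 110 = 19800.00, centroid at (90.00, 55.00).
hole: A = −(75 × 39) = -2925.00, centroid at (115.50, 56.50).
ΣA = 16875.00 mm²
ΣAX̄ = (19800.00)(90.00) + (-2925.00)(115.50) = 1444162.50 mm³
ΣAȲ = (19800.00)(55.00) + (-2925.00)(56.50) = 923737.50 mm³
X̄ = 1444162.50 / 16875.00 = 85.58 mm
Ȳ = 923737.50 / 16875.00 = 54.74 mm

X̄ = 85.58 mm, Ȳ = 54.74 mm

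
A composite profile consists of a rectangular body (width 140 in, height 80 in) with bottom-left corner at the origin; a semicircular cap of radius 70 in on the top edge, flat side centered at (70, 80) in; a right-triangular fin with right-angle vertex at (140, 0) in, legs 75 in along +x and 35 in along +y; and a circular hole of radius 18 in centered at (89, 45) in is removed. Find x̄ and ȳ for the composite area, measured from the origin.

x̄ = 75.49 in, ȳ = 65.75 in

rectangular body: A = 140 × 80 = 11200.00, centroid at (70.00, 40.00).
semicircular top: A = ½π·70² = 7696.90, centroid at (70.00, 109.71).
triangular fin: A = ½·75·35 = 1312.50, centroid at (165.00, 11.67).
hole: A = −π·18² = -1017.88, centroid at (89.00, 45.00).
ΣA = 19191.53 in²
ΣAx̄ = (11200.00)(70.00) + (7696.90)(70.00) + (1312.50)(165.00) + (-1017.88)(89.00) = 1448754.67 in³
ΣAȳ = (11200.00)(40.00) + (7696.90)(109.71) + (1312.50)(11.67) + (-1017.88)(45.00) = 1261926.91 in³
x̄ = 1448754.67 / 19191.53 = 75.49 in
ȳ = 1261926.91 / 19191.53 = 65.75 in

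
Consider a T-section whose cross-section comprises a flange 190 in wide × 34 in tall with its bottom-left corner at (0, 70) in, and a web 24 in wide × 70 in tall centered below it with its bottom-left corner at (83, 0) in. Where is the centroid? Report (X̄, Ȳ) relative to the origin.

X̄ = 95.00 in, Ȳ = 76.27 in

Part | A | x̄ᵢ | ȳᵢ | A·x̄ᵢ | A·ȳᵢ
web | 1680.00 | 95.00 | 35.00 | 159600.00 | 58800.00
flange | 6460.00 | 95.00 | 87.00 | 613700.00 | 562020.00
Σ | 8140.00 |  |  | 773300.00 | 620820.00
X̄ = 773300.00 / 8140.00 = 95.00 in
Ȳ = 620820.00 / 8140.00 = 76.27 in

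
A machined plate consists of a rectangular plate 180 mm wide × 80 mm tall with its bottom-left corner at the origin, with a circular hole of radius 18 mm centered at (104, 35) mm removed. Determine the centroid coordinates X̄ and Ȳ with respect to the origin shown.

Part | A | x̄ᵢ | ȳᵢ | A·x̄ᵢ | A·ȳᵢ
plate | 14400.00 | 90.00 | 40.00 | 1296000.00 | 576000.00
hole | -1017.88 | 104.00 | 35.00 | -105859.11 | -35625.66
Σ | 13382.12 |  |  | 1190140.89 | 540374.34
X̄ = 1190140.89 / 13382.12 = 88.94 mm
Ȳ = 540374.34 / 13382.12 = 40.38 mm

X̄ = 88.94 mm, Ȳ = 40.38 mm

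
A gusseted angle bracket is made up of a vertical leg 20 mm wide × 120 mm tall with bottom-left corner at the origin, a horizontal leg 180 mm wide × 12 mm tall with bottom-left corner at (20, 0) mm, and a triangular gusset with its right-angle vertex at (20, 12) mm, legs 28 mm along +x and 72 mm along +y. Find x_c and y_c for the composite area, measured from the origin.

Part | A | x̄ᵢ | ȳᵢ | A·x̄ᵢ | A·ȳᵢ
vertical leg | 2400.00 | 10.00 | 60.00 | 24000.00 | 144000.00
horizontal leg | 2160.00 | 110.00 | 6.00 | 237600.00 | 12960.00
gusset | 1008.00 | 29.33 | 36.00 | 29568.00 | 36288.00
Σ | 5568.00 |  |  | 291168.00 | 193248.00
x_c = 291168.00 / 5568.00 = 52.29 mm
y_c = 193248.00 / 5568.00 = 34.71 mm

x_c = 52.29 mm, y_c = 34.71 mm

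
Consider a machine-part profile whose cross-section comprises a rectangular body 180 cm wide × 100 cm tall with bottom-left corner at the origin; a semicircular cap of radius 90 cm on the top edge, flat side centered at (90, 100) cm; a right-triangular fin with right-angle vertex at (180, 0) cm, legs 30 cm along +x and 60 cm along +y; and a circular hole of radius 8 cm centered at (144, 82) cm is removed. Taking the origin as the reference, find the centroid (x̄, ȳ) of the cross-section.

rectangular body: A = 180 × 100 = 18000.00, centroid at (90.00, 50.00).
semicircular top: A = ½π·90² = 12723.45, centroid at (90.00, 138.20).
triangular fin: A = ½·30·60 = 900.00, centroid at (190.00, 20.00).
hole: A = −π·8² = -201.06, centroid at (144.00, 82.00).
ΣA = 31422.39 cm²
ΣAx̄ = (18000.00)(90.00) + (12723.45)(90.00) + (900.00)(190.00) + (-201.06)(144.00) = 2907157.60 cm³
ΣAȳ = (18000.00)(50.00) + (12723.45)(138.20) + (900.00)(20.00) + (-201.06)(82.00) = 2659857.95 cm³
x̄ = 2907157.60 / 31422.39 = 92.52 cm
ȳ = 2659857.95 / 31422.39 = 84.65 cm

x̄ = 92.52 cm, ȳ = 84.65 cm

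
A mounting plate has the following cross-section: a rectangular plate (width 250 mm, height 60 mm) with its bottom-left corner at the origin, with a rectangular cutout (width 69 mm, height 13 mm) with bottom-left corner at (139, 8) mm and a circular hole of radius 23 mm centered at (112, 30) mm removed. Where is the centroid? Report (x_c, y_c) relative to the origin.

Part | A | x̄ᵢ | ȳᵢ | A·x̄ᵢ | A·ȳᵢ
plate | 15000.00 | 125.00 | 30.00 | 1875000.00 | 450000.00
hole 1 | -897.00 | 173.50 | 14.50 | -155629.50 | -13006.50
hole 2 | -1661.90 | 112.00 | 30.00 | -186133.08 | -49857.08
Σ | 12441.10 |  |  | 1533237.42 | 387136.42
x_c = 1533237.42 / 12441.10 = 123.24 mm
y_c = 387136.42 / 12441.10 = 31.12 mm

x_c = 123.24 mm, y_c = 31.12 mm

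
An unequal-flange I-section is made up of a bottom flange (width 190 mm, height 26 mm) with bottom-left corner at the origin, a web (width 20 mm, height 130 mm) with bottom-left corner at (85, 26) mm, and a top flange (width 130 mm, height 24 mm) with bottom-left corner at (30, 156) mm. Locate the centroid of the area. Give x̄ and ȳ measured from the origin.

bottom flange: A = 190 × 26 = 4940.00, centroid at (95.00, 13.00).
web: A = 20 × 130 = 2600.00, centroid at (95.00, 91.00).
top flange: A = 130 × 24 = 3120.00, centroid at (95.00, 168.00).
ΣA = 10660.00 mm², ΣAx̄ = 1012700.00 mm³, ΣAȳ = 824980.00 mm³.
x̄ = 1012700.00/10660.00 = 95.00 mm; ȳ = 824980.00/10660.00 = 77.39 mm.

x̄ = 95.00 mm, ȳ = 77.39 mm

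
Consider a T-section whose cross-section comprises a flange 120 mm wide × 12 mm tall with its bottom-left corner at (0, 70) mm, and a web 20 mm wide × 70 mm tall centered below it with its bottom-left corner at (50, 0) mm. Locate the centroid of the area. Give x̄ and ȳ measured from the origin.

x̄ = 60.00 mm, ȳ = 55.79 mm

Part | A | x̄ᵢ | ȳᵢ | A·x̄ᵢ | A·ȳᵢ
web | 1400.00 | 60.00 | 35.00 | 84000.00 | 49000.00
flange | 1440.00 | 60.00 | 76.00 | 86400.00 | 109440.00
Σ | 2840.00 |  |  | 170400.00 | 158440.00
x̄ = 170400.00 / 2840.00 = 60.00 mm
ȳ = 158440.00 / 2840.00 = 55.79 mm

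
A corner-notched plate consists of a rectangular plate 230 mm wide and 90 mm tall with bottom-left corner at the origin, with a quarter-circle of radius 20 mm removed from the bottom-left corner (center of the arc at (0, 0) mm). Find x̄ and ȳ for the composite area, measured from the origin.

Part | A | x̄ᵢ | ȳᵢ | A·x̄ᵢ | A·ȳᵢ
plate | 20700.00 | 115.00 | 45.00 | 2380500.00 | 931500.00
removed quarter-circle | -314.16 | 8.49 | 8.49 | -2666.67 | -2666.67
Σ | 20385.84 |  |  | 2377833.33 | 928833.33
x̄ = 2377833.33 / 20385.84 = 116.64 mm
ȳ = 928833.33 / 20385.84 = 45.56 mm

x̄ = 116.64 mm, ȳ = 45.56 mm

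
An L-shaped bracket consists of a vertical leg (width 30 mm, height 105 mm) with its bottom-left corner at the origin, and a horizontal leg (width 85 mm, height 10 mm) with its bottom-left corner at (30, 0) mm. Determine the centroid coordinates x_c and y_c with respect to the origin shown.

Part | A | x̄ᵢ | ȳᵢ | A·x̄ᵢ | A·ȳᵢ
vertical leg | 3150.00 | 15.00 | 52.50 | 47250.00 | 165375.00
horizontal leg | 850.00 | 72.50 | 5.00 | 61625.00 | 4250.00
Σ | 4000.00 |  |  | 108875.00 | 169625.00
x_c = 108875.00 / 4000.00 = 27.22 mm
y_c = 169625.00 / 4000.00 = 42.41 mm

x_c = 27.22 mm, y_c = 42.41 mm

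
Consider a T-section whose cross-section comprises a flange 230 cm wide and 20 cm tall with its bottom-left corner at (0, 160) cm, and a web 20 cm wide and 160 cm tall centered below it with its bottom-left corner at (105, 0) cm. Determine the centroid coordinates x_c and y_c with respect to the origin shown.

web: A = 20 × 160 = 3200.00, centroid at (115.00, 80.00).
flange: A = 230 × 20 = 4600.00, centroid at (115.00, 170.00).
ΣA = 7800.00 cm², ΣAx_c = 897000.00 cm³, ΣAy_c = 1038000.00 cm³.
x_c = 897000.00/7800.00 = 115.00 cm; y_c = 1038000.00/7800.00 = 133.08 cm.

x_c = 115.00 cm, y_c = 133.08 cm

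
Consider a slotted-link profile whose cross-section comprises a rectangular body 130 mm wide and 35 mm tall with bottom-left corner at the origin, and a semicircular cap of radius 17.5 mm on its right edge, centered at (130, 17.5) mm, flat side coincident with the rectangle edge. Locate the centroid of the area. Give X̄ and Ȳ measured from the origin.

X̄ = 71.93 mm, Ȳ = 17.50 mm

Part | A | x̄ᵢ | ȳᵢ | A·x̄ᵢ | A·ȳᵢ
rectangular body | 4550.00 | 65.00 | 17.50 | 295750.00 | 79625.00
semicircular end | 481.06 | 137.43 | 17.50 | 66110.25 | 8418.49
Σ | 5031.06 |  |  | 361860.25 | 88043.49
X̄ = 361860.25 / 5031.06 = 71.93 mm
Ȳ = 88043.49 / 5031.06 = 17.50 mm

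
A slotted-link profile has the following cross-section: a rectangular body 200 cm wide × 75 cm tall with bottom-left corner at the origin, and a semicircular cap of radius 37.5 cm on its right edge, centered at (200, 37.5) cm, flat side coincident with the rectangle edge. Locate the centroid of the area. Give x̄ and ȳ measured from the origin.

rectangular body: A = 200 × 75 = 15000.00, centroid at (100.00, 37.50).
semicircular end: A = ½π·37.5² = 2208.93, centroid at (215.92, 37.50).
ΣA = 17208.93 cm²
ΣAx̄ = (15000.00)(100.00) + (2208.93)(215.92) = 1976942.72 cm³
ΣAȳ = (15000.00)(37.50) + (2208.93)(37.50) = 645334.96 cm³
x̄ = 1976942.72 / 17208.93 = 114.88 cm
ȳ = 645334.96 / 17208.93 = 37.50 cm

x̄ = 114.88 cm, ȳ = 37.50 cm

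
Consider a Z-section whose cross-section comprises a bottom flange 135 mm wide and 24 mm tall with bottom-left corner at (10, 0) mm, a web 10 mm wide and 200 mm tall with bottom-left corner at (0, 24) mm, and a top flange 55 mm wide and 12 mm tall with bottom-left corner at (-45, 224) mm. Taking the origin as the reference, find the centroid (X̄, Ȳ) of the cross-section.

X̄ = 42.30 mm, Ȳ = 74.35 mm

Part | A | x̄ᵢ | ȳᵢ | A·x̄ᵢ | A·ȳᵢ
bottom flange | 3240.00 | 77.50 | 12.00 | 251100.00 | 38880.00
web | 2000.00 | 5.00 | 124.00 | 10000.00 | 248000.00
top flange | 660.00 | -17.50 | 230.00 | -11550.00 | 151800.00
Σ | 5900.00 |  |  | 249550.00 | 438680.00
X̄ = 249550.00 / 5900.00 = 42.30 mm
Ȳ = 438680.00 / 5900.00 = 74.35 mm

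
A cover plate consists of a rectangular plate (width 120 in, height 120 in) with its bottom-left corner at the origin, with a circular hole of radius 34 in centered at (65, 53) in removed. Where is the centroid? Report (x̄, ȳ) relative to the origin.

x̄ = 58.31 in, ȳ = 62.36 in

plate: A = 120 × 120 = 14400.00, centroid at (60.00, 60.00).
hole: A = −π·34² = -3631.68, centroid at (65.00, 53.00).
ΣA = 10768.32 in²
ΣAx̄ = (14400.00)(60.00) + (-3631.68)(65.00) = 627940.73 in³
ΣAȳ = (14400.00)(60.00) + (-3631.68)(53.00) = 671520.90 in³
x̄ = 627940.73 / 10768.32 = 58.31 in
ȳ = 671520.90 / 10768.32 = 62.36 in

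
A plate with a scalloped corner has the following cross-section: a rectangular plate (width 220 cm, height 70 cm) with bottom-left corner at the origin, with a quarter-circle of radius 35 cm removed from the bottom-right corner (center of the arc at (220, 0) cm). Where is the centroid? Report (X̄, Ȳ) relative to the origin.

X̄ = 103.66 cm, Ȳ = 36.34 cm

plate: A = 220 × 70 = 15400.00, centroid at (110.00, 35.00).
removed quarter-circle: A = −¼π·35² = -962.11, centroid at (205.15, 14.85).
ΣA = 14437.89 cm²
ΣAX̄ = (15400.00)(110.00) + (-962.11)(205.15) = 1496626.86 cm³
ΣAȲ = (15400.00)(35.00) + (-962.11)(14.85) = 524708.33 cm³
X̄ = 1496626.86 / 14437.89 = 103.66 cm
Ȳ = 524708.33 / 14437.89 = 36.34 cm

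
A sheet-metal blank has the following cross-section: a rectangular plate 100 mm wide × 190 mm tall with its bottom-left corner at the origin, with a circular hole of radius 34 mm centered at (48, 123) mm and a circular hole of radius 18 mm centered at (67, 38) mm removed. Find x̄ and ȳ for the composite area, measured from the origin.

Part | A | x̄ᵢ | ȳᵢ | A·x̄ᵢ | A·ȳᵢ
plate | 19000.00 | 50.00 | 95.00 | 950000.00 | 1805000.00
hole 1 | -3631.68 | 48.00 | 123.00 | -174320.69 | -446696.78
hole 2 | -1017.88 | 67.00 | 38.00 | -68197.69 | -38679.29
Σ | 14350.44 |  |  | 707481.61 | 1319623.94
x̄ = 707481.61 / 14350.44 = 49.30 mm
ȳ = 1319623.94 / 14350.44 = 91.96 mm

x̄ = 49.30 mm, ȳ = 91.96 mm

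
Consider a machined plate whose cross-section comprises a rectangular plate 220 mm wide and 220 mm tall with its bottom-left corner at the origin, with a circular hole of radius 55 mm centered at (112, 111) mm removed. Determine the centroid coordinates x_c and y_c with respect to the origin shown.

Part | A | x̄ᵢ | ȳᵢ | A·x̄ᵢ | A·ȳᵢ
plate | 48400.00 | 110.00 | 110.00 | 5324000.00 | 5324000.00
hole | -9503.32 | 112.00 | 111.00 | -1064371.59 | -1054868.27
Σ | 38896.68 |  |  | 4259628.41 | 4269131.73
x_c = 4259628.41 / 38896.68 = 109.51 mm
y_c = 4269131.73 / 38896.68 = 109.76 mm

x_c = 109.51 mm, y_c = 109.76 mm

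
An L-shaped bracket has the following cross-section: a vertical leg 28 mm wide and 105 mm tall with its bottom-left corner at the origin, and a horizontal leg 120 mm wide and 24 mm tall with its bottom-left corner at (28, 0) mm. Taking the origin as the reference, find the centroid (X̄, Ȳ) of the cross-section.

X̄ = 50.62 mm, Ȳ = 32.46 mm

vertical leg: A = 28 × 105 = 2940.00, centroid at (14.00, 52.50).
horizontal leg: A = 120 × 24 = 2880.00, centroid at (88.00, 12.00).
ΣA = 5820.00 mm²
ΣAX̄ = (2940.00)(14.00) + (2880.00)(88.00) = 294600.00 mm³
ΣAȲ = (2940.00)(52.50) + (2880.00)(12.00) = 188910.00 mm³
X̄ = 294600.00 / 5820.00 = 50.62 mm
Ȳ = 188910.00 / 5820.00 = 32.46 mm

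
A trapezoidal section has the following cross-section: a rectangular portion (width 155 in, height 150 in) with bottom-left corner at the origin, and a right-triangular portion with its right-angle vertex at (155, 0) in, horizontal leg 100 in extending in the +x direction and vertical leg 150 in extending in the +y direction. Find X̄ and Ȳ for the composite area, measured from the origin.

X̄ = 104.53 in, Ȳ = 68.90 in

rectangular portion: A = 155 × 150 = 23250.00, centroid at (77.50, 75.00).
triangular portion: A = ½·100·150 = 7500.00, centroid at (188.33, 50.00).
ΣA = 30750.00 in², ΣAX̄ = 3214375.00 in³, ΣAȲ = 2118750.00 in³.
X̄ = 3214375.00/30750.00 = 104.53 in; Ȳ = 2118750.00/30750.00 = 68.90 in.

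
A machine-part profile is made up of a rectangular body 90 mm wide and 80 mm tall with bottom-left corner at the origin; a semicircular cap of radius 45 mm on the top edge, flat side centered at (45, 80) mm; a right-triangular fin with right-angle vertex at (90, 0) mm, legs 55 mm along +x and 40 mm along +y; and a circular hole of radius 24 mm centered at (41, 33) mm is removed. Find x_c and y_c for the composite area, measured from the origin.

Part | A | x̄ᵢ | ȳᵢ | A·x̄ᵢ | A·ȳᵢ
rectangular body | 7200.00 | 45.00 | 40.00 | 324000.00 | 288000.00
semicircular top | 3180.86 | 45.00 | 99.10 | 143138.82 | 315219.00
triangular fin | 1100.00 | 108.33 | 13.33 | 119166.67 | 14666.67
hole | -1809.56 | 41.00 | 33.00 | -74191.85 | -59715.39
Σ | 9671.31 |  |  | 512113.63 | 558170.28
x_c = 512113.63 / 9671.31 = 52.95 mm
y_c = 558170.28 / 9671.31 = 57.71 mm

x_c = 52.95 mm, y_c = 57.71 mm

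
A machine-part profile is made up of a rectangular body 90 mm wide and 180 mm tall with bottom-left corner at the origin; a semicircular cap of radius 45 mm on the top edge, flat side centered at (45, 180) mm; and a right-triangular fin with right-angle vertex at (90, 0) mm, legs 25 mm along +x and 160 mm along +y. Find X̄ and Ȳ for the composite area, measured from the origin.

Part | A | x̄ᵢ | ȳᵢ | A·x̄ᵢ | A·ȳᵢ
rectangular body | 16200.00 | 45.00 | 90.00 | 729000.00 | 1458000.00
semicircular top | 3180.86 | 45.00 | 199.10 | 143138.82 | 633305.26
triangular fin | 2000.00 | 98.33 | 53.33 | 196666.67 | 106666.67
Σ | 21380.86 |  |  | 1068805.48 | 2197971.93
X̄ = 1068805.48 / 21380.86 = 49.99 mm
Ȳ = 2197971.93 / 21380.86 = 102.80 mm

X̄ = 49.99 mm, Ȳ = 102.80 mm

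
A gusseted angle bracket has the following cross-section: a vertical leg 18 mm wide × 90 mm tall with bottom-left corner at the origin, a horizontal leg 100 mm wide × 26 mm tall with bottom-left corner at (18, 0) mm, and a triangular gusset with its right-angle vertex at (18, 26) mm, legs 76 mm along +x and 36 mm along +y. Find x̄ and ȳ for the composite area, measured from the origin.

x̄ = 44.86 mm, ȳ = 28.40 mm

vertical leg: A = 18 × 90 = 1620.00, centroid at (9.00, 45.00).
horizontal leg: A = 100 × 26 = 2600.00, centroid at (68.00, 13.00).
gusset: A = ½·76·36 = 1368.00, centroid at (43.33, 38.00).
ΣA = 5588.00 mm², ΣAx̄ = 250660.00 mm³, ΣAȳ = 158684.00 mm³.
x̄ = 250660.00/5588.00 = 44.86 mm; ȳ = 158684.00/5588.00 = 28.40 mm.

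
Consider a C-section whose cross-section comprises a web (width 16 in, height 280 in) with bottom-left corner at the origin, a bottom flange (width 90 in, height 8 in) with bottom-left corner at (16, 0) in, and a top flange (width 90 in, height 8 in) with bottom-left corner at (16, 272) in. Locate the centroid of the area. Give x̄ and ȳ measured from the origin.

x̄ = 20.89 in, ȳ = 140.00 in

web: A = 16 × 280 = 4480.00, centroid at (8.00, 140.00).
bottom flange: A = 90 × 8 = 720.00, centroid at (61.00, 4.00).
top flange: A = 90 × 8 = 720.00, centroid at (61.00, 276.00).
ΣA = 5920.00 in², ΣAx̄ = 123680.00 in³, ΣAȳ = 828800.00 in³.
x̄ = 123680.00/5920.00 = 20.89 in; ȳ = 828800.00/5920.00 = 140.00 in.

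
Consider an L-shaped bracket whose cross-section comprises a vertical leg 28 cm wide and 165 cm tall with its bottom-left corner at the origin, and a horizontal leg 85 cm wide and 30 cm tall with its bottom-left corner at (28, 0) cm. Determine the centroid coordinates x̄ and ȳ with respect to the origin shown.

x̄ = 34.09 cm, ȳ = 58.49 cm

vertical leg: A = 28 × 165 = 4620.00, centroid at (14.00, 82.50).
horizontal leg: A = 85 × 30 = 2550.00, centroid at (70.50, 15.00).
ΣA = 7170.00 cm²
ΣAx̄ = (4620.00)(14.00) + (2550.00)(70.50) = 244455.00 cm³
ΣAȳ = (4620.00)(82.50) + (2550.00)(15.00) = 419400.00 cm³
x̄ = 244455.00 / 7170.00 = 34.09 cm
ȳ = 419400.00 / 7170.00 = 58.49 cm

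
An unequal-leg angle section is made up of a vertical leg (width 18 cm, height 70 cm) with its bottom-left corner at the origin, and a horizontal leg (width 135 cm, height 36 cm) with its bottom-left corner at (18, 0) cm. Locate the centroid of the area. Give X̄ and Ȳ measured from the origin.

Part | A | x̄ᵢ | ȳᵢ | A·x̄ᵢ | A·ȳᵢ
vertical leg | 1260.00 | 9.00 | 35.00 | 11340.00 | 44100.00
horizontal leg | 4860.00 | 85.50 | 18.00 | 415530.00 | 87480.00
Σ | 6120.00 |  |  | 426870.00 | 131580.00
X̄ = 426870.00 / 6120.00 = 69.75 cm
Ȳ = 131580.00 / 6120.00 = 21.50 cm

X̄ = 69.75 cm, Ȳ = 21.50 cm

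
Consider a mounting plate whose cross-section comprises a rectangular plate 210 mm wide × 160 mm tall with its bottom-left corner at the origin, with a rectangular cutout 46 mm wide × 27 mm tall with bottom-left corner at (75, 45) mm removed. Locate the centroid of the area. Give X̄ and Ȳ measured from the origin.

plate: A = 210 × 160 = 33600.00, centroid at (105.00, 80.00).
hole: A = −(46 × 27) = -1242.00, centroid at (98.00, 58.50).
ΣA = 32358.00 mm²
ΣAX̄ = (33600.00)(105.00) + (-1242.00)(98.00) = 3406284.00 mm³
ΣAȲ = (33600.00)(80.00) + (-1242.00)(58.50) = 2615343.00 mm³
X̄ = 3406284.00 / 32358.00 = 105.27 mm
Ȳ = 2615343.00 / 32358.00 = 80.83 mm

X̄ = 105.27 mm, Ȳ = 80.83 mm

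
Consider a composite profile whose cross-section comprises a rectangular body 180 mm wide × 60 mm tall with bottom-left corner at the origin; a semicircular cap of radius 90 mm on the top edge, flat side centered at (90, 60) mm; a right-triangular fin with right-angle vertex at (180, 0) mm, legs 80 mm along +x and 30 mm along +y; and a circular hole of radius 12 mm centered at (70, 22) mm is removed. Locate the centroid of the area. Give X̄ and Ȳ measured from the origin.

rectangular body: A = 180 × 60 = 10800.00, centroid at (90.00, 30.00).
semicircular top: A = ½π·90² = 12723.45, centroid at (90.00, 98.20).
triangular fin: A = ½·80·30 = 1200.00, centroid at (206.67, 10.00).
hole: A = −π·12² = -452.39, centroid at (70.00, 22.00).
ΣA = 24271.06 mm², ΣAX̄ = 2333443.27 mm³, ΣAȲ = 1575454.45 mm³.
X̄ = 2333443.27/24271.06 = 96.14 mm; Ȳ = 1575454.45/24271.06 = 64.91 mm.

X̄ = 96.14 mm, Ȳ = 64.91 mm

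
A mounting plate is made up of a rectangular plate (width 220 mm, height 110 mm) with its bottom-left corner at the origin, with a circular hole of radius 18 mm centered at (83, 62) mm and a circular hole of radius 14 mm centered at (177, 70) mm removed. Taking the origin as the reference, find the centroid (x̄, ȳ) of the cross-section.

Part | A | x̄ᵢ | ȳᵢ | A·x̄ᵢ | A·ȳᵢ
plate | 24200.00 | 110.00 | 55.00 | 2662000.00 | 1331000.00
hole 1 | -1017.88 | 83.00 | 62.00 | -84483.71 | -63108.31
hole 2 | -615.75 | 177.00 | 70.00 | -108988.13 | -43102.65
Σ | 22566.37 |  |  | 2468528.16 | 1224789.04
x̄ = 2468528.16 / 22566.37 = 109.39 mm
ȳ = 1224789.04 / 22566.37 = 54.27 mm

x̄ = 109.39 mm, ȳ = 54.27 mm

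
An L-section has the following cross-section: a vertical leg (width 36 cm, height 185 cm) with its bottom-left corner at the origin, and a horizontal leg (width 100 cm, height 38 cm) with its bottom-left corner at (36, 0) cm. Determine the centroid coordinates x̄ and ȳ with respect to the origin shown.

x̄ = 42.70 cm, ȳ = 65.80 cm

vertical leg: A = 36 × 185 = 6660.00, centroid at (18.00, 92.50).
horizontal leg: A = 100 × 38 = 3800.00, centroid at (86.00, 19.00).
ΣA = 10460.00 cm², ΣAx̄ = 446680.00 cm³, ΣAȳ = 688250.00 cm³.
x̄ = 446680.00/10460.00 = 42.70 cm; ȳ = 688250.00/10460.00 = 65.80 cm.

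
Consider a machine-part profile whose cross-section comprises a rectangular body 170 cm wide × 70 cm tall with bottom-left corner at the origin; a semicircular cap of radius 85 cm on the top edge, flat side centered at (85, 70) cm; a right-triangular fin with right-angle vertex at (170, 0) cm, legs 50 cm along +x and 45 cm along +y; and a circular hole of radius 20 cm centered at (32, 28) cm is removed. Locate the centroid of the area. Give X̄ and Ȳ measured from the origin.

X̄ = 92.83 cm, Ȳ = 69.30 cm

Part | A | x̄ᵢ | ȳᵢ | A·x̄ᵢ | A·ȳᵢ
rectangular body | 11900.00 | 85.00 | 35.00 | 1011500.00 | 416500.00
semicircular top | 11349.00 | 85.00 | 106.08 | 964665.29 | 1203846.91
triangular fin | 1125.00 | 186.67 | 15.00 | 210000.00 | 16875.00
hole | -1256.64 | 32.00 | 28.00 | -40212.39 | -35185.84
Σ | 23117.37 |  |  | 2145952.91 | 1602036.07
X̄ = 2145952.91 / 23117.37 = 92.83 cm
Ȳ = 1602036.07 / 23117.37 = 69.30 cm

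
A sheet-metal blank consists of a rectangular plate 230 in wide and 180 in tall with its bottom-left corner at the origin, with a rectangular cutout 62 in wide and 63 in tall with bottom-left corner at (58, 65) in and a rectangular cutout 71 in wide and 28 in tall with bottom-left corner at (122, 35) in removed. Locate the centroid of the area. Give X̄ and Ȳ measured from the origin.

plate: A = 230 × 180 = 41400.00, centroid at (115.00, 90.00).
hole 1: A = −(62 × 63) = -3906.00, centroid at (89.00, 96.50).
hole 2: A = −(71 × 28) = -1988.00, centroid at (157.50, 49.00).
ΣA = 35506.00 in², ΣAX̄ = 4100256.00 in³, ΣAȲ = 3251659.00 in³.
X̄ = 4100256.00/35506.00 = 115.48 in; Ȳ = 3251659.00/35506.00 = 91.58 in.

X̄ = 115.48 in, Ȳ = 91.58 in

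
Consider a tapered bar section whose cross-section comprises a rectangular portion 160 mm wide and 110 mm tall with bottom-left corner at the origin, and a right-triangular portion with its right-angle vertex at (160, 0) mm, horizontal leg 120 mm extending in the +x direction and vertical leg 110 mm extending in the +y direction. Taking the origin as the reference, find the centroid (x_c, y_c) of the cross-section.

rectangular portion: A = 160 × 110 = 17600.00, centroid at (80.00, 55.00).
triangular portion: A = ½·120·110 = 6600.00, centroid at (200.00, 36.67).
ΣA = 24200.00 mm², ΣAx_c = 2728000.00 mm³, ΣAy_c = 1210000.00 mm³.
x_c = 2728000.00/24200.00 = 112.73 mm; y_c = 1210000.00/24200.00 = 50.00 mm.

x_c = 112.73 mm, y_c = 50.00 mm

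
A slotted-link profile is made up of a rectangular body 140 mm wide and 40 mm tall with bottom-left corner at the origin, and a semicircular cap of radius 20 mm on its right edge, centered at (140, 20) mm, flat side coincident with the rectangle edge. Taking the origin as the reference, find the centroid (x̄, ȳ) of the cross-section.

x̄ = 77.92 mm, ȳ = 20.00 mm

Part | A | x̄ᵢ | ȳᵢ | A·x̄ᵢ | A·ȳᵢ
rectangular body | 5600.00 | 70.00 | 20.00 | 392000.00 | 112000.00
semicircular end | 628.32 | 148.49 | 20.00 | 93297.93 | 12566.37
Σ | 6228.32 |  |  | 485297.93 | 124566.37
x̄ = 485297.93 / 6228.32 = 77.92 mm
ȳ = 124566.37 / 6228.32 = 20.00 mm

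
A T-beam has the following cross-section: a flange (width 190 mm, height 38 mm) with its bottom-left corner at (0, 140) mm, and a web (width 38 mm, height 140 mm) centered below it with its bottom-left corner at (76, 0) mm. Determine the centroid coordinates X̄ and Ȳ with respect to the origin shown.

web: A = 38 × 140 = 5320.00, centroid at (95.00, 70.00).
flange: A = 190 × 38 = 7220.00, centroid at (95.00, 159.00).
ΣA = 12540.00 mm²
ΣAX̄ = (5320.00)(95.00) + (7220.00)(95.00) = 1191300.00 mm³
ΣAȲ = (5320.00)(70.00) + (7220.00)(159.00) = 1520380.00 mm³
X̄ = 1191300.00 / 12540.00 = 95.00 mm
Ȳ = 1520380.00 / 12540.00 = 121.24 mm

X̄ = 95.00 mm, Ȳ = 121.24 mm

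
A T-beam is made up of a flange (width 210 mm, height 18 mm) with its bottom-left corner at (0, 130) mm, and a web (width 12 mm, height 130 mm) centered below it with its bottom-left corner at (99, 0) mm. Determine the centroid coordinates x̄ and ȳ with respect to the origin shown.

web: A = 12 × 130 = 1560.00, centroid at (105.00, 65.00).
flange: A = 210 × 18 = 3780.00, centroid at (105.00, 139.00).
ΣA = 5340.00 mm², ΣAx̄ = 560700.00 mm³, ΣAȳ = 626820.00 mm³.
x̄ = 560700.00/5340.00 = 105.00 mm; ȳ = 626820.00/5340.00 = 117.38 mm.

x̄ = 105.00 mm, ȳ = 117.38 mm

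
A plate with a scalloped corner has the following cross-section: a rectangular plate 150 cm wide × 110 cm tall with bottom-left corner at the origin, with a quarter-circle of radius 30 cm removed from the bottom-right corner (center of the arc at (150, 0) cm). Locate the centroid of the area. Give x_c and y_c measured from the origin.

x_c = 72.21 cm, y_c = 56.89 cm

plate: A = 150 × 110 = 16500.00, centroid at (75.00, 55.00).
removed quarter-circle: A = −¼π·30² = -706.86, centroid at (137.27, 12.73).
ΣA = 15793.14 cm², ΣAx_c = 1140471.25 cm³, ΣAy_c = 898500.00 cm³.
x_c = 1140471.25/15793.14 = 72.21 cm; y_c = 898500.00/15793.14 = 56.89 cm.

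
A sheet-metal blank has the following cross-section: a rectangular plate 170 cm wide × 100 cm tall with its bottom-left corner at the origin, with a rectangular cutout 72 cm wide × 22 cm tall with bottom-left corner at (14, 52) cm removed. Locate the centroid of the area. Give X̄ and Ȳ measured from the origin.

plate: A = 170 × 100 = 17000.00, centroid at (85.00, 50.00).
hole: A = −(72 × 22) = -1584.00, centroid at (50.00, 63.00).
ΣA = 15416.00 cm²
ΣAX̄ = (17000.00)(85.00) + (-1584.00)(50.00) = 1365800.00 cm³
ΣAȲ = (17000.00)(50.00) + (-1584.00)(63.00) = 750208.00 cm³
X̄ = 1365800.00 / 15416.00 = 88.60 cm
Ȳ = 750208.00 / 15416.00 = 48.66 cm

X̄ = 88.60 cm, Ȳ = 48.66 cm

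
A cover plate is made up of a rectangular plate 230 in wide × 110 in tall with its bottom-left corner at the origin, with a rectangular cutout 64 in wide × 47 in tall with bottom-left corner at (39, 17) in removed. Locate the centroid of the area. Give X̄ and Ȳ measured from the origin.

plate: A = 230 × 110 = 25300.00, centroid at (115.00, 55.00).
hole: A = −(64 × 47) = -3008.00, centroid at (71.00, 40.50).
ΣA = 22292.00 in²
ΣAX̄ = (25300.00)(115.00) + (-3008.00)(71.00) = 2695932.00 in³
ΣAȲ = (25300.00)(55.00) + (-3008.00)(40.50) = 1269676.00 in³
X̄ = 2695932.00 / 22292.00 = 120.94 in
Ȳ = 1269676.00 / 22292.00 = 56.96 in

X̄ = 120.94 in, Ȳ = 56.96 in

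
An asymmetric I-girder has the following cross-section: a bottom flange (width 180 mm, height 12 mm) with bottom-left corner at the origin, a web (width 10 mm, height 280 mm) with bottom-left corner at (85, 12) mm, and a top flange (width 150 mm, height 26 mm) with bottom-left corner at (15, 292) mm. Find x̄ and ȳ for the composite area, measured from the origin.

x̄ = 90.00 mm, ȳ = 183.75 mm

Part | A | x̄ᵢ | ȳᵢ | A·x̄ᵢ | A·ȳᵢ
bottom flange | 2160.00 | 90.00 | 6.00 | 194400.00 | 12960.00
web | 2800.00 | 90.00 | 152.00 | 252000.00 | 425600.00
top flange | 3900.00 | 90.00 | 305.00 | 351000.00 | 1189500.00
Σ | 8860.00 |  |  | 797400.00 | 1628060.00
x̄ = 797400.00 / 8860.00 = 90.00 mm
ȳ = 1628060.00 / 8860.00 = 183.75 mm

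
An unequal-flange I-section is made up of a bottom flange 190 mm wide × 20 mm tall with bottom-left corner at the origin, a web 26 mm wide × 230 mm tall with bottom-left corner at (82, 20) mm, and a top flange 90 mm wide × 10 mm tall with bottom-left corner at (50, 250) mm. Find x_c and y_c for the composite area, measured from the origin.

bottom flange: A = 190 × 20 = 3800.00, centroid at (95.00, 10.00).
web: A = 26 × 230 = 5980.00, centroid at (95.00, 135.00).
top flange: A = 90 × 10 = 900.00, centroid at (95.00, 255.00).
ΣA = 10680.00 mm²
ΣAx_c = (3800.00)(95.00) + (5980.00)(95.00) + (900.00)(95.00) = 1014600.00 mm³
ΣAy_c = (3800.00)(10.00) + (5980.00)(135.00) + (900.00)(255.00) = 1074800.00 mm³
x_c = 1014600.00 / 10680.00 = 95.00 mm
y_c = 1074800.00 / 10680.00 = 100.64 mm

x_c = 95.00 mm, y_c = 100.64 mm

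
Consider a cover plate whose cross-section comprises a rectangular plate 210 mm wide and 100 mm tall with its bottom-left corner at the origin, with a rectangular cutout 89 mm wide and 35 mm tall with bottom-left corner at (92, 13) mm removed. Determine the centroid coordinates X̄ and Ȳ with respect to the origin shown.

plate: A = 210 × 100 = 21000.00, centroid at (105.00, 50.00).
hole: A = −(89 × 35) = -3115.00, centroid at (136.50, 30.50).
ΣA = 17885.00 mm², ΣAX̄ = 1779802.50 mm³, ΣAȲ = 954992.50 mm³.
X̄ = 1779802.50/17885.00 = 99.51 mm; Ȳ = 954992.50/17885.00 = 53.40 mm.

X̄ = 99.51 mm, Ȳ = 53.40 mm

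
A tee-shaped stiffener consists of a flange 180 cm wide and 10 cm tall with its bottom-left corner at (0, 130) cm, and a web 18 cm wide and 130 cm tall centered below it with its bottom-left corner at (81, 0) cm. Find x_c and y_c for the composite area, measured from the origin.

x_c = 90.00 cm, y_c = 95.43 cm

web: A = 18 × 130 = 2340.00, centroid at (90.00, 65.00).
flange: A = 180 × 10 = 1800.00, centroid at (90.00, 135.00).
ΣA = 4140.00 cm²
ΣAx_c = (2340.00)(90.00) + (1800.00)(90.00) = 372600.00 cm³
ΣAy_c = (2340.00)(65.00) + (1800.00)(135.00) = 395100.00 cm³
x_c = 372600.00 / 4140.00 = 90.00 cm
y_c = 395100.00 / 4140.00 = 95.43 cm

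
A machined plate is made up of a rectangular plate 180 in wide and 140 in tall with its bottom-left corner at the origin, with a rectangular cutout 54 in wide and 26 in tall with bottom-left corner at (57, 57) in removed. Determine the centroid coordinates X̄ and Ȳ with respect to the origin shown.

X̄ = 90.35 in, Ȳ = 70.00 in

plate: A = 180 × 140 = 25200.00, centroid at (90.00, 70.00).
hole: A = −(54 × 26) = -1404.00, centroid at (84.00, 70.00).
ΣA = 23796.00 in², ΣAX̄ = 2150064.00 in³, ΣAȲ = 1665720.00 in³.
X̄ = 2150064.00/23796.00 = 90.35 in; Ȳ = 1665720.00/23796.00 = 70.00 in.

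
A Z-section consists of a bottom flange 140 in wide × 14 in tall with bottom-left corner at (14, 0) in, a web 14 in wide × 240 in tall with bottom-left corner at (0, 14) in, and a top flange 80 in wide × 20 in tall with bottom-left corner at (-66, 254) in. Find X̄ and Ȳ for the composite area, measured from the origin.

X̄ = 21.18 in, Ȳ = 128.09 in

bottom flange: A = 140 × 14 = 1960.00, centroid at (84.00, 7.00).
web: A = 14 × 240 = 3360.00, centroid at (7.00, 134.00).
top flange: A = 80 × 20 = 1600.00, centroid at (-26.00, 264.00).
ΣA = 6920.00 in²
ΣAX̄ = (1960.00)(84.00) + (3360.00)(7.00) + (1600.00)(-26.00) = 146560.00 in³
ΣAȲ = (1960.00)(7.00) + (3360.00)(134.00) + (1600.00)(264.00) = 886360.00 in³
X̄ = 146560.00 / 6920.00 = 21.18 in
Ȳ = 886360.00 / 6920.00 = 128.09 in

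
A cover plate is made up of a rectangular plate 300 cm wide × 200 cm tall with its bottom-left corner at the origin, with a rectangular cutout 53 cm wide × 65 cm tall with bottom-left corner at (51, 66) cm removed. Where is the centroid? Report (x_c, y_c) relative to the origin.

x_c = 154.42 cm, y_c = 100.09 cm

plate: A = 300 × 200 = 60000.00, centroid at (150.00, 100.00).
hole: A = −(53 × 65) = -3445.00, centroid at (77.50, 98.50).
ΣA = 56555.00 cm²
ΣAx_c = (60000.00)(150.00) + (-3445.00)(77.50) = 8733012.50 cm³
ΣAy_c = (60000.00)(100.00) + (-3445.00)(98.50) = 5660667.50 cm³
x_c = 8733012.50 / 56555.00 = 154.42 cm
y_c = 5660667.50 / 56555.00 = 100.09 cm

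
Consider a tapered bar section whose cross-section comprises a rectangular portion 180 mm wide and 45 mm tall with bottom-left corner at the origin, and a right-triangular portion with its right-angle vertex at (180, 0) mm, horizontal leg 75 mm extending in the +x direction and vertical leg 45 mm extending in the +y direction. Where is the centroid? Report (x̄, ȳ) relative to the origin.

rectangular portion: A = 180 × 45 = 8100.00, centroid at (90.00, 22.50).
triangular portion: A = ½·75·45 = 1687.50, centroid at (205.00, 15.00).
ΣA = 9787.50 mm², ΣAx̄ = 1074937.50 mm³, ΣAȳ = 207562.50 mm³.
x̄ = 1074937.50/9787.50 = 109.83 mm; ȳ = 207562.50/9787.50 = 21.21 mm.

x̄ = 109.83 mm, ȳ = 21.21 mm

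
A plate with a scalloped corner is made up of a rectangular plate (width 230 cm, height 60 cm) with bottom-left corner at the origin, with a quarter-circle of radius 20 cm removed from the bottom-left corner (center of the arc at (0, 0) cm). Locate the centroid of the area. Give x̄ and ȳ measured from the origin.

x̄ = 117.48 cm, ȳ = 30.50 cm

plate: A = 230 × 60 = 13800.00, centroid at (115.00, 30.00).
removed quarter-circle: A = −¼π·20² = -314.16, centroid at (8.49, 8.49).
ΣA = 13485.84 cm²
ΣAx̄ = (13800.00)(115.00) + (-314.16)(8.49) = 1584333.33 cm³
ΣAȳ = (13800.00)(30.00) + (-314.16)(8.49) = 411333.33 cm³
x̄ = 1584333.33 / 13485.84 = 117.48 cm
ȳ = 411333.33 / 13485.84 = 30.50 cm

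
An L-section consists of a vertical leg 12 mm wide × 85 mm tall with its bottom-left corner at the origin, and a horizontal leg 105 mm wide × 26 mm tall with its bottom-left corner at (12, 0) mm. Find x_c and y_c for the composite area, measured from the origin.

x_c = 48.59 mm, y_c = 21.02 mm

Part | A | x̄ᵢ | ȳᵢ | A·x̄ᵢ | A·ȳᵢ
vertical leg | 1020.00 | 6.00 | 42.50 | 6120.00 | 43350.00
horizontal leg | 2730.00 | 64.50 | 13.00 | 176085.00 | 35490.00
Σ | 3750.00 |  |  | 182205.00 | 78840.00
x_c = 182205.00 / 3750.00 = 48.59 mm
y_c = 78840.00 / 3750.00 = 21.02 mm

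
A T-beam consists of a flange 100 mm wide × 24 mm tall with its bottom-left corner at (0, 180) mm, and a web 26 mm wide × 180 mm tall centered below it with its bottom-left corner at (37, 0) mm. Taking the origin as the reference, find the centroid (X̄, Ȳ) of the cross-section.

X̄ = 50.00 mm, Ȳ = 124.58 mm

web: A = 26 × 180 = 4680.00, centroid at (50.00, 90.00).
flange: A = 100 × 24 = 2400.00, centroid at (50.00, 192.00).
ΣA = 7080.00 mm², ΣAX̄ = 354000.00 mm³, ΣAȲ = 882000.00 mm³.
X̄ = 354000.00/7080.00 = 50.00 mm; Ȳ = 882000.00/7080.00 = 124.58 mm.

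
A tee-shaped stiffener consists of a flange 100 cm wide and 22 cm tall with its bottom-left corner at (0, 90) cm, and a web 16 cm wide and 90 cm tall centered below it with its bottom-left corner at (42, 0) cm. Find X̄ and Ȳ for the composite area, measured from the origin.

X̄ = 50.00 cm, Ȳ = 78.85 cm

web: A = 16 × 90 = 1440.00, centroid at (50.00, 45.00).
flange: A = 100 × 22 = 2200.00, centroid at (50.00, 101.00).
ΣA = 3640.00 cm²
ΣAX̄ = (1440.00)(50.00) + (2200.00)(50.00) = 182000.00 cm³
ΣAȲ = (1440.00)(45.00) + (2200.00)(101.00) = 287000.00 cm³
X̄ = 182000.00 / 3640.00 = 50.00 cm
Ȳ = 287000.00 / 3640.00 = 78.85 cm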